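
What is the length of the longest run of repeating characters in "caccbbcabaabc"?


Input: "caccbbcabaabc"
Scanning for longest run:
  Position 1 ('a'): new char, reset run to 1
  Position 2 ('c'): new char, reset run to 1
  Position 3 ('c'): continues run of 'c', length=2
  Position 4 ('b'): new char, reset run to 1
  Position 5 ('b'): continues run of 'b', length=2
  Position 6 ('c'): new char, reset run to 1
  Position 7 ('a'): new char, reset run to 1
  Position 8 ('b'): new char, reset run to 1
  Position 9 ('a'): new char, reset run to 1
  Position 10 ('a'): continues run of 'a', length=2
  Position 11 ('b'): new char, reset run to 1
  Position 12 ('c'): new char, reset run to 1
Longest run: 'c' with length 2

2


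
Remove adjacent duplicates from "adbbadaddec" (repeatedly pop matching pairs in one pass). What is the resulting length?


Input: adbbadaddec
Stack-based adjacent duplicate removal:
  Read 'a': push. Stack: a
  Read 'd': push. Stack: ad
  Read 'b': push. Stack: adb
  Read 'b': matches stack top 'b' => pop. Stack: ad
  Read 'a': push. Stack: ada
  Read 'd': push. Stack: adad
  Read 'a': push. Stack: adada
  Read 'd': push. Stack: adadad
  Read 'd': matches stack top 'd' => pop. Stack: adada
  Read 'e': push. Stack: adadae
  Read 'c': push. Stack: adadaec
Final stack: "adadaec" (length 7)

7


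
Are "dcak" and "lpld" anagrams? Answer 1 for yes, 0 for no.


Strings: "dcak", "lpld"
Sorted first:  acdk
Sorted second: dllp
Differ at position 0: 'a' vs 'd' => not anagrams

0


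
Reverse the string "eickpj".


Input: eickpj
Reading characters right to left:
  Position 5: 'j'
  Position 4: 'p'
  Position 3: 'k'
  Position 2: 'c'
  Position 1: 'i'
  Position 0: 'e'
Reversed: jpkcie

jpkcie


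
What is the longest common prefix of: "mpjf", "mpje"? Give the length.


Words: mpjf, mpje
  Position 0: all 'm' => match
  Position 1: all 'p' => match
  Position 2: all 'j' => match
  Position 3: ('f', 'e') => mismatch, stop
LCP = "mpj" (length 3)

3


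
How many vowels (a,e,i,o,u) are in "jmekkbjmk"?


Input: jmekkbjmk
Checking each character:
  'j' at position 0: consonant
  'm' at position 1: consonant
  'e' at position 2: vowel (running total: 1)
  'k' at position 3: consonant
  'k' at position 4: consonant
  'b' at position 5: consonant
  'j' at position 6: consonant
  'm' at position 7: consonant
  'k' at position 8: consonant
Total vowels: 1

1


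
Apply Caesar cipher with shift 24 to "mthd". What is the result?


Caesar cipher: shift "mthd" by 24
  'm' (pos 12) + 24 = pos 10 = 'k'
  't' (pos 19) + 24 = pos 17 = 'r'
  'h' (pos 7) + 24 = pos 5 = 'f'
  'd' (pos 3) + 24 = pos 1 = 'b'
Result: krfb

krfb


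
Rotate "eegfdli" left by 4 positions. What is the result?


Input: "eegfdli", rotate left by 4
First 4 characters: "eegf"
Remaining characters: "dli"
Concatenate remaining + first: "dli" + "eegf" = "dlieegf"

dlieegf


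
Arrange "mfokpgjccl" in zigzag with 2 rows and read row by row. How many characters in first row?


Zigzag "mfokpgjccl" into 2 rows:
Placing characters:
  'm' => row 0
  'f' => row 1
  'o' => row 0
  'k' => row 1
  'p' => row 0
  'g' => row 1
  'j' => row 0
  'c' => row 1
  'c' => row 0
  'l' => row 1
Rows:
  Row 0: "mopjc"
  Row 1: "fkgcl"
First row length: 5

5


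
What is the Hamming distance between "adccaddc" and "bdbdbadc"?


Comparing "adccaddc" and "bdbdbadc" position by position:
  Position 0: 'a' vs 'b' => differ
  Position 1: 'd' vs 'd' => same
  Position 2: 'c' vs 'b' => differ
  Position 3: 'c' vs 'd' => differ
  Position 4: 'a' vs 'b' => differ
  Position 5: 'd' vs 'a' => differ
  Position 6: 'd' vs 'd' => same
  Position 7: 'c' vs 'c' => same
Total differences (Hamming distance): 5

5


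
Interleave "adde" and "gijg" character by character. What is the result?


Interleaving "adde" and "gijg":
  Position 0: 'a' from first, 'g' from second => "ag"
  Position 1: 'd' from first, 'i' from second => "di"
  Position 2: 'd' from first, 'j' from second => "dj"
  Position 3: 'e' from first, 'g' from second => "eg"
Result: agdidjeg

agdidjeg


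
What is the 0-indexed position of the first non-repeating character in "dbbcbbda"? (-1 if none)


Input: dbbcbbda
Character frequencies:
  'a': 1
  'b': 4
  'c': 1
  'd': 2
Scanning left to right for freq == 1:
  Position 0 ('d'): freq=2, skip
  Position 1 ('b'): freq=4, skip
  Position 2 ('b'): freq=4, skip
  Position 3 ('c'): unique! => answer = 3

3


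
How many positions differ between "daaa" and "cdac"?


Comparing "daaa" and "cdac" position by position:
  Position 0: 'd' vs 'c' => DIFFER
  Position 1: 'a' vs 'd' => DIFFER
  Position 2: 'a' vs 'a' => same
  Position 3: 'a' vs 'c' => DIFFER
Positions that differ: 3

3


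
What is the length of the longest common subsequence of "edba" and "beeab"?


LCS of "edba" and "beeab"
DP table:
           b    e    e    a    b
      0    0    0    0    0    0
  e   0    0    1    1    1    1
  d   0    0    1    1    1    1
  b   0    1    1    1    1    2
  a   0    1    1    1    2    2
LCS length = dp[4][5] = 2

2


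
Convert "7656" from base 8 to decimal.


Input: "7656" in base 8
Positional expansion:
  Digit '7' (value 7) x 8^3 = 3584
  Digit '6' (value 6) x 8^2 = 384
  Digit '5' (value 5) x 8^1 = 40
  Digit '6' (value 6) x 8^0 = 6
Sum = 4014

4014


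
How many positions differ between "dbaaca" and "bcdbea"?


Comparing "dbaaca" and "bcdbea" position by position:
  Position 0: 'd' vs 'b' => DIFFER
  Position 1: 'b' vs 'c' => DIFFER
  Position 2: 'a' vs 'd' => DIFFER
  Position 3: 'a' vs 'b' => DIFFER
  Position 4: 'c' vs 'e' => DIFFER
  Position 5: 'a' vs 'a' => same
Positions that differ: 5

5


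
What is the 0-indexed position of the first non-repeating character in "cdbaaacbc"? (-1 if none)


Input: cdbaaacbc
Character frequencies:
  'a': 3
  'b': 2
  'c': 3
  'd': 1
Scanning left to right for freq == 1:
  Position 0 ('c'): freq=3, skip
  Position 1 ('d'): unique! => answer = 1

1


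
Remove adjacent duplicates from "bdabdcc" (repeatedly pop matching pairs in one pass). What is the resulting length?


Input: bdabdcc
Stack-based adjacent duplicate removal:
  Read 'b': push. Stack: b
  Read 'd': push. Stack: bd
  Read 'a': push. Stack: bda
  Read 'b': push. Stack: bdab
  Read 'd': push. Stack: bdabd
  Read 'c': push. Stack: bdabdc
  Read 'c': matches stack top 'c' => pop. Stack: bdabd
Final stack: "bdabd" (length 5)

5


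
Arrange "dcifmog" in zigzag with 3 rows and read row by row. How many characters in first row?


Zigzag "dcifmog" into 3 rows:
Placing characters:
  'd' => row 0
  'c' => row 1
  'i' => row 2
  'f' => row 1
  'm' => row 0
  'o' => row 1
  'g' => row 2
Rows:
  Row 0: "dm"
  Row 1: "cfo"
  Row 2: "ig"
First row length: 2

2


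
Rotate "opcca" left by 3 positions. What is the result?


Input: "opcca", rotate left by 3
First 3 characters: "opc"
Remaining characters: "ca"
Concatenate remaining + first: "ca" + "opc" = "caopc"

caopc


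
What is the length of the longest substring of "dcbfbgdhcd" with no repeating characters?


Input: "dcbfbgdhcd"
Sliding window (track last position of each char):
  Position 0 ('d'): window [0,0] length 1 -- new best
  Position 1 ('c'): window [0,1] length 2 -- new best
  Position 2 ('b'): window [0,2] length 3 -- new best
  Position 3 ('f'): window [0,3] length 4 -- new best
  Position 4 ('b'): repeat (last at 2), move window start to 3
  Position 4 ('b'): window [3,4] length 2
  Position 5 ('g'): window [3,5] length 3
  Position 6 ('d'): window [3,6] length 4
  Position 7 ('h'): window [3,7] length 5 -- new best
  Position 8 ('c'): window [3,8] length 6 -- new best
  Position 9 ('d'): repeat (last at 6), move window start to 7
  Position 9 ('d'): window [7,9] length 3
Longest substring with no repeats: "fbgdhc" with length 6

6


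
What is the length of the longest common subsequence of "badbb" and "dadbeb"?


LCS of "badbb" and "dadbeb"
DP table:
           d    a    d    b    e    b
      0    0    0    0    0    0    0
  b   0    0    0    0    1    1    1
  a   0    0    1    1    1    1    1
  d   0    1    1    2    2    2    2
  b   0    1    1    2    3    3    3
  b   0    1    1    2    3    3    4
LCS length = dp[5][6] = 4

4


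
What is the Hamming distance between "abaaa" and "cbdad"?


Comparing "abaaa" and "cbdad" position by position:
  Position 0: 'a' vs 'c' => differ
  Position 1: 'b' vs 'b' => same
  Position 2: 'a' vs 'd' => differ
  Position 3: 'a' vs 'a' => same
  Position 4: 'a' vs 'd' => differ
Total differences (Hamming distance): 3

3


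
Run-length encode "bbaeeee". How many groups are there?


Input: bbaeeee
Scanning for consecutive runs:
  Group 1: 'b' x 2 (positions 0-1)
  Group 2: 'a' x 1 (positions 2-2)
  Group 3: 'e' x 4 (positions 3-6)
Total groups: 3

3


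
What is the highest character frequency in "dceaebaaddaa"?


Input: dceaebaaddaa
Character counts:
  'a': 5
  'b': 1
  'c': 1
  'd': 3
  'e': 2
Maximum frequency: 5

5


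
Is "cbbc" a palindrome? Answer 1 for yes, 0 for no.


Input: cbbc
Reversed: cbbc
  Compare pos 0 ('c') with pos 3 ('c'): match
  Compare pos 1 ('b') with pos 2 ('b'): match
Result: palindrome

1


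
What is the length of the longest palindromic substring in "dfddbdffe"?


Input: "dfddbdffe"
Checking substrings for palindromes:
  [0:3] "dfd" (len 3) => palindrome
  [3:6] "dbd" (len 3) => palindrome
  [2:4] "dd" (len 2) => palindrome
  [6:8] "ff" (len 2) => palindrome
Longest palindromic substring: "dfd" with length 3

3


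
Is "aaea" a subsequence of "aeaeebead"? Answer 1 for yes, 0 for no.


Check if "aaea" is a subsequence of "aeaeebead"
Greedy scan:
  Position 0 ('a'): matches sub[0] = 'a'
  Position 1 ('e'): no match needed
  Position 2 ('a'): matches sub[1] = 'a'
  Position 3 ('e'): matches sub[2] = 'e'
  Position 4 ('e'): no match needed
  Position 5 ('b'): no match needed
  Position 6 ('e'): no match needed
  Position 7 ('a'): matches sub[3] = 'a'
  Position 8 ('d'): no match needed
All 4 characters matched => is a subsequence

1


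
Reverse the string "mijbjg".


Input: mijbjg
Reading characters right to left:
  Position 5: 'g'
  Position 4: 'j'
  Position 3: 'b'
  Position 2: 'j'
  Position 1: 'i'
  Position 0: 'm'
Reversed: gjbjim

gjbjim


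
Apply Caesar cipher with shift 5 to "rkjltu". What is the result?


Caesar cipher: shift "rkjltu" by 5
  'r' (pos 17) + 5 = pos 22 = 'w'
  'k' (pos 10) + 5 = pos 15 = 'p'
  'j' (pos 9) + 5 = pos 14 = 'o'
  'l' (pos 11) + 5 = pos 16 = 'q'
  't' (pos 19) + 5 = pos 24 = 'y'
  'u' (pos 20) + 5 = pos 25 = 'z'
Result: wpoqyz

wpoqyz


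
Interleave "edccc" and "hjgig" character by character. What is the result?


Interleaving "edccc" and "hjgig":
  Position 0: 'e' from first, 'h' from second => "eh"
  Position 1: 'd' from first, 'j' from second => "dj"
  Position 2: 'c' from first, 'g' from second => "cg"
  Position 3: 'c' from first, 'i' from second => "ci"
  Position 4: 'c' from first, 'g' from second => "cg"
Result: ehdjcgcicg

ehdjcgcicg


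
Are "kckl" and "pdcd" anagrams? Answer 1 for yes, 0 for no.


Strings: "kckl", "pdcd"
Sorted first:  ckkl
Sorted second: cddp
Differ at position 1: 'k' vs 'd' => not anagrams

0


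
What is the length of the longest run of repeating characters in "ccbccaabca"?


Input: "ccbccaabca"
Scanning for longest run:
  Position 1 ('c'): continues run of 'c', length=2
  Position 2 ('b'): new char, reset run to 1
  Position 3 ('c'): new char, reset run to 1
  Position 4 ('c'): continues run of 'c', length=2
  Position 5 ('a'): new char, reset run to 1
  Position 6 ('a'): continues run of 'a', length=2
  Position 7 ('b'): new char, reset run to 1
  Position 8 ('c'): new char, reset run to 1
  Position 9 ('a'): new char, reset run to 1
Longest run: 'c' with length 2

2


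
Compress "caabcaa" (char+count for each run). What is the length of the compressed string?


Input: caabcaa
Runs:
  'c' x 1 => "c1"
  'a' x 2 => "a2"
  'b' x 1 => "b1"
  'c' x 1 => "c1"
  'a' x 2 => "a2"
Compressed: "c1a2b1c1a2"
Compressed length: 10

10


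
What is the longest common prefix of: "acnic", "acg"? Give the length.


Words: acnic, acg
  Position 0: all 'a' => match
  Position 1: all 'c' => match
  Position 2: ('n', 'g') => mismatch, stop
LCP = "ac" (length 2)

2


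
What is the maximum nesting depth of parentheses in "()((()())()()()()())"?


Input: "()((()())()()()()())"
Tracking depth:
  Position 0 '(': depth becomes 1
  Position 1 ')': depth becomes 0
  Position 2 '(': depth becomes 1
  Position 3 '(': depth becomes 2
  Position 4 '(': depth becomes 3
  Position 5 ')': depth becomes 2
  Position 6 '(': depth becomes 3
  Position 7 ')': depth becomes 2
  Position 8 ')': depth becomes 1
  Position 9 '(': depth becomes 2
  Position 10 ')': depth becomes 1
  Position 11 '(': depth becomes 2
  Position 12 ')': depth becomes 1
  Position 13 '(': depth becomes 2
  Position 14 ')': depth becomes 1
  Position 15 '(': depth becomes 2
  Position 16 ')': depth becomes 1
  Position 17 '(': depth becomes 2
  Position 18 ')': depth becomes 1
  Position 19 ')': depth becomes 0
Maximum depth reached: 3

3


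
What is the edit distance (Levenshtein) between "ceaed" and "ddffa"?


Computing edit distance: "ceaed" -> "ddffa"
DP table:
           d    d    f    f    a
      0    1    2    3    4    5
  c   1    1    2    3    4    5
  e   2    2    2    3    4    5
  a   3    3    3    3    4    4
  e   4    4    4    4    4    5
  d   5    4    4    5    5    5
Edit distance = dp[5][5] = 5

5


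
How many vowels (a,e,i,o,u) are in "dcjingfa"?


Input: dcjingfa
Checking each character:
  'd' at position 0: consonant
  'c' at position 1: consonant
  'j' at position 2: consonant
  'i' at position 3: vowel (running total: 1)
  'n' at position 4: consonant
  'g' at position 5: consonant
  'f' at position 6: consonant
  'a' at position 7: vowel (running total: 2)
Total vowels: 2

2


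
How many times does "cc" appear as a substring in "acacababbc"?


Searching for "cc" in "acacababbc"
Scanning each position:
  Position 0: "ac" => no
  Position 1: "ca" => no
  Position 2: "ac" => no
  Position 3: "ca" => no
  Position 4: "ab" => no
  Position 5: "ba" => no
  Position 6: "ab" => no
  Position 7: "bb" => no
  Position 8: "bc" => no
Total occurrences: 0

0


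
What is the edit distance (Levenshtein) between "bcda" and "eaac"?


Computing edit distance: "bcda" -> "eaac"
DP table:
           e    a    a    c
      0    1    2    3    4
  b   1    1    2    3    4
  c   2    2    2    3    3
  d   3    3    3    3    4
  a   4    4    3    3    4
Edit distance = dp[4][4] = 4

4


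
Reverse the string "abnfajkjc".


Input: abnfajkjc
Reading characters right to left:
  Position 8: 'c'
  Position 7: 'j'
  Position 6: 'k'
  Position 5: 'j'
  Position 4: 'a'
  Position 3: 'f'
  Position 2: 'n'
  Position 1: 'b'
  Position 0: 'a'
Reversed: cjkjafnba

cjkjafnba


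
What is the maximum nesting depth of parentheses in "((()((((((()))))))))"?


Input: "((()((((((()))))))))"
Tracking depth:
  Position 0 '(': depth becomes 1
  Position 1 '(': depth becomes 2
  Position 2 '(': depth becomes 3
  Position 3 ')': depth becomes 2
  Position 4 '(': depth becomes 3
  Position 5 '(': depth becomes 4
  Position 6 '(': depth becomes 5
  Position 7 '(': depth becomes 6
  Position 8 '(': depth becomes 7
  Position 9 '(': depth becomes 8
  Position 10 '(': depth becomes 9
  Position 11 ')': depth becomes 8
  Position 12 ')': depth becomes 7
  Position 13 ')': depth becomes 6
  Position 14 ')': depth becomes 5
  Position 15 ')': depth becomes 4
  Position 16 ')': depth becomes 3
  Position 17 ')': depth becomes 2
  Position 18 ')': depth becomes 1
  Position 19 ')': depth becomes 0
Maximum depth reached: 9

9


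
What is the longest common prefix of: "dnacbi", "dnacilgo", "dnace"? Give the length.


Words: dnacbi, dnacilgo, dnace
  Position 0: all 'd' => match
  Position 1: all 'n' => match
  Position 2: all 'a' => match
  Position 3: all 'c' => match
  Position 4: ('b', 'i', 'e') => mismatch, stop
LCP = "dnac" (length 4)

4


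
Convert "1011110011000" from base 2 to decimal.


Input: "1011110011000" in base 2
Positional expansion:
  Digit '1' (value 1) x 2^12 = 4096
  Digit '0' (value 0) x 2^11 = 0
  Digit '1' (value 1) x 2^10 = 1024
  Digit '1' (value 1) x 2^9 = 512
  Digit '1' (value 1) x 2^8 = 256
  Digit '1' (value 1) x 2^7 = 128
  Digit '0' (value 0) x 2^6 = 0
  Digit '0' (value 0) x 2^5 = 0
  Digit '1' (value 1) x 2^4 = 16
  Digit '1' (value 1) x 2^3 = 8
  Digit '0' (value 0) x 2^2 = 0
  Digit '0' (value 0) x 2^1 = 0
  Digit '0' (value 0) x 2^0 = 0
Sum = 6040

6040


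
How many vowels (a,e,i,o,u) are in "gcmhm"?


Input: gcmhm
Checking each character:
  'g' at position 0: consonant
  'c' at position 1: consonant
  'm' at position 2: consonant
  'h' at position 3: consonant
  'm' at position 4: consonant
Total vowels: 0

0


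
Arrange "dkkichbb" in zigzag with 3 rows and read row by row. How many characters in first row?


Zigzag "dkkichbb" into 3 rows:
Placing characters:
  'd' => row 0
  'k' => row 1
  'k' => row 2
  'i' => row 1
  'c' => row 0
  'h' => row 1
  'b' => row 2
  'b' => row 1
Rows:
  Row 0: "dc"
  Row 1: "kihb"
  Row 2: "kb"
First row length: 2

2


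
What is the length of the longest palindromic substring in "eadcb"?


Input: "eadcb"
Checking substrings for palindromes:
  No multi-char palindromic substrings found
Longest palindromic substring: "e" with length 1

1


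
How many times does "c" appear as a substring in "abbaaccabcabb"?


Searching for "c" in "abbaaccabcabb"
Scanning each position:
  Position 0: "a" => no
  Position 1: "b" => no
  Position 2: "b" => no
  Position 3: "a" => no
  Position 4: "a" => no
  Position 5: "c" => MATCH
  Position 6: "c" => MATCH
  Position 7: "a" => no
  Position 8: "b" => no
  Position 9: "c" => MATCH
  Position 10: "a" => no
  Position 11: "b" => no
  Position 12: "b" => no
Total occurrences: 3

3


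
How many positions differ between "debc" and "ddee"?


Comparing "debc" and "ddee" position by position:
  Position 0: 'd' vs 'd' => same
  Position 1: 'e' vs 'd' => DIFFER
  Position 2: 'b' vs 'e' => DIFFER
  Position 3: 'c' vs 'e' => DIFFER
Positions that differ: 3

3


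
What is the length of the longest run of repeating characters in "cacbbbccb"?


Input: "cacbbbccb"
Scanning for longest run:
  Position 1 ('a'): new char, reset run to 1
  Position 2 ('c'): new char, reset run to 1
  Position 3 ('b'): new char, reset run to 1
  Position 4 ('b'): continues run of 'b', length=2
  Position 5 ('b'): continues run of 'b', length=3
  Position 6 ('c'): new char, reset run to 1
  Position 7 ('c'): continues run of 'c', length=2
  Position 8 ('b'): new char, reset run to 1
Longest run: 'b' with length 3

3


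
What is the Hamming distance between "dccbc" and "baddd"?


Comparing "dccbc" and "baddd" position by position:
  Position 0: 'd' vs 'b' => differ
  Position 1: 'c' vs 'a' => differ
  Position 2: 'c' vs 'd' => differ
  Position 3: 'b' vs 'd' => differ
  Position 4: 'c' vs 'd' => differ
Total differences (Hamming distance): 5

5


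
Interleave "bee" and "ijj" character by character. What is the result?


Interleaving "bee" and "ijj":
  Position 0: 'b' from first, 'i' from second => "bi"
  Position 1: 'e' from first, 'j' from second => "ej"
  Position 2: 'e' from first, 'j' from second => "ej"
Result: biejej

biejej


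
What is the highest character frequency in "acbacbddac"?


Input: acbacbddac
Character counts:
  'a': 3
  'b': 2
  'c': 3
  'd': 2
Maximum frequency: 3

3


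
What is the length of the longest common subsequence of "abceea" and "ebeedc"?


LCS of "abceea" and "ebeedc"
DP table:
           e    b    e    e    d    c
      0    0    0    0    0    0    0
  a   0    0    0    0    0    0    0
  b   0    0    1    1    1    1    1
  c   0    0    1    1    1    1    2
  e   0    1    1    2    2    2    2
  e   0    1    1    2    3    3    3
  a   0    1    1    2    3    3    3
LCS length = dp[6][6] = 3

3


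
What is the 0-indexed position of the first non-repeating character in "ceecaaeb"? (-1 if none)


Input: ceecaaeb
Character frequencies:
  'a': 2
  'b': 1
  'c': 2
  'e': 3
Scanning left to right for freq == 1:
  Position 0 ('c'): freq=2, skip
  Position 1 ('e'): freq=3, skip
  Position 2 ('e'): freq=3, skip
  Position 3 ('c'): freq=2, skip
  Position 4 ('a'): freq=2, skip
  Position 5 ('a'): freq=2, skip
  Position 6 ('e'): freq=3, skip
  Position 7 ('b'): unique! => answer = 7

7


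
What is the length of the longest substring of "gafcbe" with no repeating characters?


Input: "gafcbe"
Sliding window (track last position of each char):
  Position 0 ('g'): window [0,0] length 1 -- new best
  Position 1 ('a'): window [0,1] length 2 -- new best
  Position 2 ('f'): window [0,2] length 3 -- new best
  Position 3 ('c'): window [0,3] length 4 -- new best
  Position 4 ('b'): window [0,4] length 5 -- new best
  Position 5 ('e'): window [0,5] length 6 -- new best
Longest substring with no repeats: "gafcbe" with length 6

6


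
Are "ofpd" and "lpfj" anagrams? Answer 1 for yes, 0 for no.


Strings: "ofpd", "lpfj"
Sorted first:  dfop
Sorted second: fjlp
Differ at position 0: 'd' vs 'f' => not anagrams

0


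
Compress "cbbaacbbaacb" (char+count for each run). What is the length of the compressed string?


Input: cbbaacbbaacb
Runs:
  'c' x 1 => "c1"
  'b' x 2 => "b2"
  'a' x 2 => "a2"
  'c' x 1 => "c1"
  'b' x 2 => "b2"
  'a' x 2 => "a2"
  'c' x 1 => "c1"
  'b' x 1 => "b1"
Compressed: "c1b2a2c1b2a2c1b1"
Compressed length: 16

16


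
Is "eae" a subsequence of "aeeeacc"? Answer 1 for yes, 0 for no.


Check if "eae" is a subsequence of "aeeeacc"
Greedy scan:
  Position 0 ('a'): no match needed
  Position 1 ('e'): matches sub[0] = 'e'
  Position 2 ('e'): no match needed
  Position 3 ('e'): no match needed
  Position 4 ('a'): matches sub[1] = 'a'
  Position 5 ('c'): no match needed
  Position 6 ('c'): no match needed
Only matched 2/3 characters => not a subsequence

0


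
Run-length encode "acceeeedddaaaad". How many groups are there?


Input: acceeeedddaaaad
Scanning for consecutive runs:
  Group 1: 'a' x 1 (positions 0-0)
  Group 2: 'c' x 2 (positions 1-2)
  Group 3: 'e' x 4 (positions 3-6)
  Group 4: 'd' x 3 (positions 7-9)
  Group 5: 'a' x 4 (positions 10-13)
  Group 6: 'd' x 1 (positions 14-14)
Total groups: 6

6


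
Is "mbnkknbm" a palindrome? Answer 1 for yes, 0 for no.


Input: mbnkknbm
Reversed: mbnkknbm
  Compare pos 0 ('m') with pos 7 ('m'): match
  Compare pos 1 ('b') with pos 6 ('b'): match
  Compare pos 2 ('n') with pos 5 ('n'): match
  Compare pos 3 ('k') with pos 4 ('k'): match
Result: palindrome

1


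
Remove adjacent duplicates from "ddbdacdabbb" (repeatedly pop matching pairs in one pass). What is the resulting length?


Input: ddbdacdabbb
Stack-based adjacent duplicate removal:
  Read 'd': push. Stack: d
  Read 'd': matches stack top 'd' => pop. Stack: (empty)
  Read 'b': push. Stack: b
  Read 'd': push. Stack: bd
  Read 'a': push. Stack: bda
  Read 'c': push. Stack: bdac
  Read 'd': push. Stack: bdacd
  Read 'a': push. Stack: bdacda
  Read 'b': push. Stack: bdacdab
  Read 'b': matches stack top 'b' => pop. Stack: bdacda
  Read 'b': push. Stack: bdacdab
Final stack: "bdacdab" (length 7)

7


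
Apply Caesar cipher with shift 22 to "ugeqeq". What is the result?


Caesar cipher: shift "ugeqeq" by 22
  'u' (pos 20) + 22 = pos 16 = 'q'
  'g' (pos 6) + 22 = pos 2 = 'c'
  'e' (pos 4) + 22 = pos 0 = 'a'
  'q' (pos 16) + 22 = pos 12 = 'm'
  'e' (pos 4) + 22 = pos 0 = 'a'
  'q' (pos 16) + 22 = pos 12 = 'm'
Result: qcamam

qcamam


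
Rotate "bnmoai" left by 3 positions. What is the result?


Input: "bnmoai", rotate left by 3
First 3 characters: "bnm"
Remaining characters: "oai"
Concatenate remaining + first: "oai" + "bnm" = "oaibnm"

oaibnm


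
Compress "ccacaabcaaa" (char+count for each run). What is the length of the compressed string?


Input: ccacaabcaaa
Runs:
  'c' x 2 => "c2"
  'a' x 1 => "a1"
  'c' x 1 => "c1"
  'a' x 2 => "a2"
  'b' x 1 => "b1"
  'c' x 1 => "c1"
  'a' x 3 => "a3"
Compressed: "c2a1c1a2b1c1a3"
Compressed length: 14

14


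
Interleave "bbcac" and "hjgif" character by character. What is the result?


Interleaving "bbcac" and "hjgif":
  Position 0: 'b' from first, 'h' from second => "bh"
  Position 1: 'b' from first, 'j' from second => "bj"
  Position 2: 'c' from first, 'g' from second => "cg"
  Position 3: 'a' from first, 'i' from second => "ai"
  Position 4: 'c' from first, 'f' from second => "cf"
Result: bhbjcgaicf

bhbjcgaicf


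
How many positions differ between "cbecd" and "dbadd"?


Comparing "cbecd" and "dbadd" position by position:
  Position 0: 'c' vs 'd' => DIFFER
  Position 1: 'b' vs 'b' => same
  Position 2: 'e' vs 'a' => DIFFER
  Position 3: 'c' vs 'd' => DIFFER
  Position 4: 'd' vs 'd' => same
Positions that differ: 3

3


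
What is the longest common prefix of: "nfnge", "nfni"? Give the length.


Words: nfnge, nfni
  Position 0: all 'n' => match
  Position 1: all 'f' => match
  Position 2: all 'n' => match
  Position 3: ('g', 'i') => mismatch, stop
LCP = "nfn" (length 3)

3


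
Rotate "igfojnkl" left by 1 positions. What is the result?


Input: "igfojnkl", rotate left by 1
First 1 characters: "i"
Remaining characters: "gfojnkl"
Concatenate remaining + first: "gfojnkl" + "i" = "gfojnkli"

gfojnkli


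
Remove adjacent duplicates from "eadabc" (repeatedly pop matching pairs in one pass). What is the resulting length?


Input: eadabc
Stack-based adjacent duplicate removal:
  Read 'e': push. Stack: e
  Read 'a': push. Stack: ea
  Read 'd': push. Stack: ead
  Read 'a': push. Stack: eada
  Read 'b': push. Stack: eadab
  Read 'c': push. Stack: eadabc
Final stack: "eadabc" (length 6)

6


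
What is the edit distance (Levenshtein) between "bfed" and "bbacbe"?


Computing edit distance: "bfed" -> "bbacbe"
DP table:
           b    b    a    c    b    e
      0    1    2    3    4    5    6
  b   1    0    1    2    3    4    5
  f   2    1    1    2    3    4    5
  e   3    2    2    2    3    4    4
  d   4    3    3    3    3    4    5
Edit distance = dp[4][6] = 5

5


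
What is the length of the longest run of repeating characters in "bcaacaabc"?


Input: "bcaacaabc"
Scanning for longest run:
  Position 1 ('c'): new char, reset run to 1
  Position 2 ('a'): new char, reset run to 1
  Position 3 ('a'): continues run of 'a', length=2
  Position 4 ('c'): new char, reset run to 1
  Position 5 ('a'): new char, reset run to 1
  Position 6 ('a'): continues run of 'a', length=2
  Position 7 ('b'): new char, reset run to 1
  Position 8 ('c'): new char, reset run to 1
Longest run: 'a' with length 2

2


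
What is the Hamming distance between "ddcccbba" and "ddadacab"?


Comparing "ddcccbba" and "ddadacab" position by position:
  Position 0: 'd' vs 'd' => same
  Position 1: 'd' vs 'd' => same
  Position 2: 'c' vs 'a' => differ
  Position 3: 'c' vs 'd' => differ
  Position 4: 'c' vs 'a' => differ
  Position 5: 'b' vs 'c' => differ
  Position 6: 'b' vs 'a' => differ
  Position 7: 'a' vs 'b' => differ
Total differences (Hamming distance): 6

6


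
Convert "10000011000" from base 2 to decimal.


Input: "10000011000" in base 2
Positional expansion:
  Digit '1' (value 1) x 2^10 = 1024
  Digit '0' (value 0) x 2^9 = 0
  Digit '0' (value 0) x 2^8 = 0
  Digit '0' (value 0) x 2^7 = 0
  Digit '0' (value 0) x 2^6 = 0
  Digit '0' (value 0) x 2^5 = 0
  Digit '1' (value 1) x 2^4 = 16
  Digit '1' (value 1) x 2^3 = 8
  Digit '0' (value 0) x 2^2 = 0
  Digit '0' (value 0) x 2^1 = 0
  Digit '0' (value 0) x 2^0 = 0
Sum = 1048

1048


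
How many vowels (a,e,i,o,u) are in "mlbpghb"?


Input: mlbpghb
Checking each character:
  'm' at position 0: consonant
  'l' at position 1: consonant
  'b' at position 2: consonant
  'p' at position 3: consonant
  'g' at position 4: consonant
  'h' at position 5: consonant
  'b' at position 6: consonant
Total vowels: 0

0


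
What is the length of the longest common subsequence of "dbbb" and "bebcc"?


LCS of "dbbb" and "bebcc"
DP table:
           b    e    b    c    c
      0    0    0    0    0    0
  d   0    0    0    0    0    0
  b   0    1    1    1    1    1
  b   0    1    1    2    2    2
  b   0    1    1    2    2    2
LCS length = dp[4][5] = 2

2


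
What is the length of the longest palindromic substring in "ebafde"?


Input: "ebafde"
Checking substrings for palindromes:
  No multi-char palindromic substrings found
Longest palindromic substring: "e" with length 1

1


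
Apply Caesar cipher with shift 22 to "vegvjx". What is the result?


Caesar cipher: shift "vegvjx" by 22
  'v' (pos 21) + 22 = pos 17 = 'r'
  'e' (pos 4) + 22 = pos 0 = 'a'
  'g' (pos 6) + 22 = pos 2 = 'c'
  'v' (pos 21) + 22 = pos 17 = 'r'
  'j' (pos 9) + 22 = pos 5 = 'f'
  'x' (pos 23) + 22 = pos 19 = 't'
Result: racrft

racrft


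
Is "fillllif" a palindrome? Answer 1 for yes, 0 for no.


Input: fillllif
Reversed: fillllif
  Compare pos 0 ('f') with pos 7 ('f'): match
  Compare pos 1 ('i') with pos 6 ('i'): match
  Compare pos 2 ('l') with pos 5 ('l'): match
  Compare pos 3 ('l') with pos 4 ('l'): match
Result: palindrome

1


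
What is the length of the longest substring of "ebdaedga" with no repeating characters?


Input: "ebdaedga"
Sliding window (track last position of each char):
  Position 0 ('e'): window [0,0] length 1 -- new best
  Position 1 ('b'): window [0,1] length 2 -- new best
  Position 2 ('d'): window [0,2] length 3 -- new best
  Position 3 ('a'): window [0,3] length 4 -- new best
  Position 4 ('e'): repeat (last at 0), move window start to 1
  Position 4 ('e'): window [1,4] length 4
  Position 5 ('d'): repeat (last at 2), move window start to 3
  Position 5 ('d'): window [3,5] length 3
  Position 6 ('g'): window [3,6] length 4
  Position 7 ('a'): repeat (last at 3), move window start to 4
  Position 7 ('a'): window [4,7] length 4
Longest substring with no repeats: "ebda" with length 4

4


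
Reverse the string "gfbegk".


Input: gfbegk
Reading characters right to left:
  Position 5: 'k'
  Position 4: 'g'
  Position 3: 'e'
  Position 2: 'b'
  Position 1: 'f'
  Position 0: 'g'
Reversed: kgebfg

kgebfg


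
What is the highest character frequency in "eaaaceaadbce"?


Input: eaaaceaadbce
Character counts:
  'a': 5
  'b': 1
  'c': 2
  'd': 1
  'e': 3
Maximum frequency: 5

5


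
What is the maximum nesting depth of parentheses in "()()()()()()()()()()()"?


Input: "()()()()()()()()()()()"
Tracking depth:
  Position 0 '(': depth becomes 1
  Position 1 ')': depth becomes 0
  Position 2 '(': depth becomes 1
  Position 3 ')': depth becomes 0
  Position 4 '(': depth becomes 1
  Position 5 ')': depth becomes 0
  Position 6 '(': depth becomes 1
  Position 7 ')': depth becomes 0
  Position 8 '(': depth becomes 1
  Position 9 ')': depth becomes 0
  Position 10 '(': depth becomes 1
  Position 11 ')': depth becomes 0
  Position 12 '(': depth becomes 1
  Position 13 ')': depth becomes 0
  Position 14 '(': depth becomes 1
  Position 15 ')': depth becomes 0
  Position 16 '(': depth becomes 1
  Position 17 ')': depth becomes 0
  Position 18 '(': depth becomes 1
  Position 19 ')': depth becomes 0
  Position 20 '(': depth becomes 1
  Position 21 ')': depth becomes 0
Maximum depth reached: 1

1


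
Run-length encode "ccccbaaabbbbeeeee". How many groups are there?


Input: ccccbaaabbbbeeeee
Scanning for consecutive runs:
  Group 1: 'c' x 4 (positions 0-3)
  Group 2: 'b' x 1 (positions 4-4)
  Group 3: 'a' x 3 (positions 5-7)
  Group 4: 'b' x 4 (positions 8-11)
  Group 5: 'e' x 5 (positions 12-16)
Total groups: 5

5


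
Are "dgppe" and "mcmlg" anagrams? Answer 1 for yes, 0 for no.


Strings: "dgppe", "mcmlg"
Sorted first:  degpp
Sorted second: cglmm
Differ at position 0: 'd' vs 'c' => not anagrams

0


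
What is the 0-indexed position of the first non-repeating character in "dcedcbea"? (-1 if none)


Input: dcedcbea
Character frequencies:
  'a': 1
  'b': 1
  'c': 2
  'd': 2
  'e': 2
Scanning left to right for freq == 1:
  Position 0 ('d'): freq=2, skip
  Position 1 ('c'): freq=2, skip
  Position 2 ('e'): freq=2, skip
  Position 3 ('d'): freq=2, skip
  Position 4 ('c'): freq=2, skip
  Position 5 ('b'): unique! => answer = 5

5


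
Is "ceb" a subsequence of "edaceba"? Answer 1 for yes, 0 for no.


Check if "ceb" is a subsequence of "edaceba"
Greedy scan:
  Position 0 ('e'): no match needed
  Position 1 ('d'): no match needed
  Position 2 ('a'): no match needed
  Position 3 ('c'): matches sub[0] = 'c'
  Position 4 ('e'): matches sub[1] = 'e'
  Position 5 ('b'): matches sub[2] = 'b'
  Position 6 ('a'): no match needed
All 3 characters matched => is a subsequence

1


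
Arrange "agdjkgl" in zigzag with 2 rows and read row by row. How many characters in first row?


Zigzag "agdjkgl" into 2 rows:
Placing characters:
  'a' => row 0
  'g' => row 1
  'd' => row 0
  'j' => row 1
  'k' => row 0
  'g' => row 1
  'l' => row 0
Rows:
  Row 0: "adkl"
  Row 1: "gjg"
First row length: 4

4


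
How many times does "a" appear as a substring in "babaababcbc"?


Searching for "a" in "babaababcbc"
Scanning each position:
  Position 0: "b" => no
  Position 1: "a" => MATCH
  Position 2: "b" => no
  Position 3: "a" => MATCH
  Position 4: "a" => MATCH
  Position 5: "b" => no
  Position 6: "a" => MATCH
  Position 7: "b" => no
  Position 8: "c" => no
  Position 9: "b" => no
  Position 10: "c" => no
Total occurrences: 4

4


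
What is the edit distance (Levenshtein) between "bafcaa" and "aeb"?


Computing edit distance: "bafcaa" -> "aeb"
DP table:
           a    e    b
      0    1    2    3
  b   1    1    2    2
  a   2    1    2    3
  f   3    2    2    3
  c   4    3    3    3
  a   5    4    4    4
  a   6    5    5    5
Edit distance = dp[6][3] = 5

5


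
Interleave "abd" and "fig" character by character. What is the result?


Interleaving "abd" and "fig":
  Position 0: 'a' from first, 'f' from second => "af"
  Position 1: 'b' from first, 'i' from second => "bi"
  Position 2: 'd' from first, 'g' from second => "dg"
Result: afbidg

afbidg


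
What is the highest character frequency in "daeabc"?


Input: daeabc
Character counts:
  'a': 2
  'b': 1
  'c': 1
  'd': 1
  'e': 1
Maximum frequency: 2

2


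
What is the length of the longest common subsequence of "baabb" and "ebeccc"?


LCS of "baabb" and "ebeccc"
DP table:
           e    b    e    c    c    c
      0    0    0    0    0    0    0
  b   0    0    1    1    1    1    1
  a   0    0    1    1    1    1    1
  a   0    0    1    1    1    1    1
  b   0    0    1    1    1    1    1
  b   0    0    1    1    1    1    1
LCS length = dp[5][6] = 1

1


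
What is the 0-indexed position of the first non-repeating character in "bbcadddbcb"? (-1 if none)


Input: bbcadddbcb
Character frequencies:
  'a': 1
  'b': 4
  'c': 2
  'd': 3
Scanning left to right for freq == 1:
  Position 0 ('b'): freq=4, skip
  Position 1 ('b'): freq=4, skip
  Position 2 ('c'): freq=2, skip
  Position 3 ('a'): unique! => answer = 3

3


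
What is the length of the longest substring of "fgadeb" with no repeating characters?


Input: "fgadeb"
Sliding window (track last position of each char):
  Position 0 ('f'): window [0,0] length 1 -- new best
  Position 1 ('g'): window [0,1] length 2 -- new best
  Position 2 ('a'): window [0,2] length 3 -- new best
  Position 3 ('d'): window [0,3] length 4 -- new best
  Position 4 ('e'): window [0,4] length 5 -- new best
  Position 5 ('b'): window [0,5] length 6 -- new best
Longest substring with no repeats: "fgadeb" with length 6

6


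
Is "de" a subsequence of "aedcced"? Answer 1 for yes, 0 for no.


Check if "de" is a subsequence of "aedcced"
Greedy scan:
  Position 0 ('a'): no match needed
  Position 1 ('e'): no match needed
  Position 2 ('d'): matches sub[0] = 'd'
  Position 3 ('c'): no match needed
  Position 4 ('c'): no match needed
  Position 5 ('e'): matches sub[1] = 'e'
  Position 6 ('d'): no match needed
All 2 characters matched => is a subsequence

1


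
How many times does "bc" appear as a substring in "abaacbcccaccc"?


Searching for "bc" in "abaacbcccaccc"
Scanning each position:
  Position 0: "ab" => no
  Position 1: "ba" => no
  Position 2: "aa" => no
  Position 3: "ac" => no
  Position 4: "cb" => no
  Position 5: "bc" => MATCH
  Position 6: "cc" => no
  Position 7: "cc" => no
  Position 8: "ca" => no
  Position 9: "ac" => no
  Position 10: "cc" => no
  Position 11: "cc" => no
Total occurrences: 1

1


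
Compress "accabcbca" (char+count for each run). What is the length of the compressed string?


Input: accabcbca
Runs:
  'a' x 1 => "a1"
  'c' x 2 => "c2"
  'a' x 1 => "a1"
  'b' x 1 => "b1"
  'c' x 1 => "c1"
  'b' x 1 => "b1"
  'c' x 1 => "c1"
  'a' x 1 => "a1"
Compressed: "a1c2a1b1c1b1c1a1"
Compressed length: 16

16


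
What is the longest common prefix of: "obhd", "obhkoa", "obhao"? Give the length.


Words: obhd, obhkoa, obhao
  Position 0: all 'o' => match
  Position 1: all 'b' => match
  Position 2: all 'h' => match
  Position 3: ('d', 'k', 'a') => mismatch, stop
LCP = "obh" (length 3)

3


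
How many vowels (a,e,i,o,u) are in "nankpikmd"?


Input: nankpikmd
Checking each character:
  'n' at position 0: consonant
  'a' at position 1: vowel (running total: 1)
  'n' at position 2: consonant
  'k' at position 3: consonant
  'p' at position 4: consonant
  'i' at position 5: vowel (running total: 2)
  'k' at position 6: consonant
  'm' at position 7: consonant
  'd' at position 8: consonant
Total vowels: 2

2


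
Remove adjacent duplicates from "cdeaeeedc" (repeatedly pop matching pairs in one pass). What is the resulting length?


Input: cdeaeeedc
Stack-based adjacent duplicate removal:
  Read 'c': push. Stack: c
  Read 'd': push. Stack: cd
  Read 'e': push. Stack: cde
  Read 'a': push. Stack: cdea
  Read 'e': push. Stack: cdeae
  Read 'e': matches stack top 'e' => pop. Stack: cdea
  Read 'e': push. Stack: cdeae
  Read 'd': push. Stack: cdeaed
  Read 'c': push. Stack: cdeaedc
Final stack: "cdeaedc" (length 7)

7


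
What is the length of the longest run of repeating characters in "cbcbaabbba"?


Input: "cbcbaabbba"
Scanning for longest run:
  Position 1 ('b'): new char, reset run to 1
  Position 2 ('c'): new char, reset run to 1
  Position 3 ('b'): new char, reset run to 1
  Position 4 ('a'): new char, reset run to 1
  Position 5 ('a'): continues run of 'a', length=2
  Position 6 ('b'): new char, reset run to 1
  Position 7 ('b'): continues run of 'b', length=2
  Position 8 ('b'): continues run of 'b', length=3
  Position 9 ('a'): new char, reset run to 1
Longest run: 'b' with length 3

3


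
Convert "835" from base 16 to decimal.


Input: "835" in base 16
Positional expansion:
  Digit '8' (value 8) x 16^2 = 2048
  Digit '3' (value 3) x 16^1 = 48
  Digit '5' (value 5) x 16^0 = 5
Sum = 2101

2101


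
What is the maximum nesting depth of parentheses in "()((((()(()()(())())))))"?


Input: "()((((()(()()(())())))))"
Tracking depth:
  Position 0 '(': depth becomes 1
  Position 1 ')': depth becomes 0
  Position 2 '(': depth becomes 1
  Position 3 '(': depth becomes 2
  Position 4 '(': depth becomes 3
  Position 5 '(': depth becomes 4
  Position 6 '(': depth becomes 5
  Position 7 ')': depth becomes 4
  Position 8 '(': depth becomes 5
  Position 9 '(': depth becomes 6
  Position 10 ')': depth becomes 5
  Position 11 '(': depth becomes 6
  Position 12 ')': depth becomes 5
  Position 13 '(': depth becomes 6
  Position 14 '(': depth becomes 7
  Position 15 ')': depth becomes 6
  Position 16 ')': depth becomes 5
  Position 17 '(': depth becomes 6
  Position 18 ')': depth becomes 5
  Position 19 ')': depth becomes 4
  Position 20 ')': depth becomes 3
  Position 21 ')': depth becomes 2
  Position 22 ')': depth becomes 1
  Position 23 ')': depth becomes 0
Maximum depth reached: 7

7
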